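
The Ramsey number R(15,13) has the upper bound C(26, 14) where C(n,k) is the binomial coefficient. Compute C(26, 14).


R(15,13) <= C(15+13-2, 15-1) = C(26, 14)
C(26, 14) = 26! / (14! * 12!)
= 9657700

9657700


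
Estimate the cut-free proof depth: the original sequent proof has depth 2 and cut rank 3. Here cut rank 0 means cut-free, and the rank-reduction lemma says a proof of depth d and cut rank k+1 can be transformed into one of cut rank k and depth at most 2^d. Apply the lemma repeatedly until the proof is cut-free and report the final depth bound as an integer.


Each rank reduction sends depth d to at most 2^d; cut rank r needs r reductions.
2_0(2) = 2
2_1(2) = 2^2 = 4
2_2(2) = 2^4 = 16
2_3(2) = 2^16 = 65536
Cut-free depth bound = 65536

65536


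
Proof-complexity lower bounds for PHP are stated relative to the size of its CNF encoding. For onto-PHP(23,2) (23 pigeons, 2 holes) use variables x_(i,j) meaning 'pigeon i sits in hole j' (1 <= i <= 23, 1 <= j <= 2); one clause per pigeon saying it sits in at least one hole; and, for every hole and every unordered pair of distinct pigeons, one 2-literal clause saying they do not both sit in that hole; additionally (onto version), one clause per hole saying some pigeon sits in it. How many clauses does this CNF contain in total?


onto-PHP(23,2): 23 pigeons, 2 holes, 23*2 = 46 variables.
- pigeon clauses: one per pigeon -> 23 clauses
- hole clauses: 2 holes * C(23,2) = 2 * 253 -> 506 clauses
- onto clauses: one per hole -> 2 clauses
Total clauses = 23 + 506 + 2 = 531

531


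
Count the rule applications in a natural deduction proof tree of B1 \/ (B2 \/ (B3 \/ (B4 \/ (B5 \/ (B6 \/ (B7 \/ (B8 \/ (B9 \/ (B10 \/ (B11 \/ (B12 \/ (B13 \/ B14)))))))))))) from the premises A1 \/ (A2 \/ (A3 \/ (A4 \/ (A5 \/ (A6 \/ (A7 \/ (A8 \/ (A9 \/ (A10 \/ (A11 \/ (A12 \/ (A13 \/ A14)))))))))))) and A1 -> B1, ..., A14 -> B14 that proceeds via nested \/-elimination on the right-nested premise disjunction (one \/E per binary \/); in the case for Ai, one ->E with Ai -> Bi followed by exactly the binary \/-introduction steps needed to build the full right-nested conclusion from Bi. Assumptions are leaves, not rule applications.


Constructive dilemma with 14 branches, all disjunctions right-nested:
- \/E: the premise has 13 binary \/, each eliminated once: 13 nodes.
- ->E: one per case (Ai with Ai -> Bi gives Bi): 14 nodes.
- \/I: in case i < n, Bi needs 1 step to form Bi \/ (B(i+1) \/ ...) and then i-1 steps to prepend B(i-1), ..., B1, i.e. i steps; in case i = n, B14 needs 13 prepend steps.
  \/I total = (1 + 2 + ... + 13) + 13 = 91 + 13 = 104 nodes.
Total = 13 + 14 + 104 = 131

131


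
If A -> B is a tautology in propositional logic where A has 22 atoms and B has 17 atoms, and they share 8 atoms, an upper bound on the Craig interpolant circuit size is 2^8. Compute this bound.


Shared atoms = 8
Craig interpolant size bound = 2^8
= 256

256


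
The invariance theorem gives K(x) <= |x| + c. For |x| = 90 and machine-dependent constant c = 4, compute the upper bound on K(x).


K(x) <= |x| + c = 90 + 4 = 94

94


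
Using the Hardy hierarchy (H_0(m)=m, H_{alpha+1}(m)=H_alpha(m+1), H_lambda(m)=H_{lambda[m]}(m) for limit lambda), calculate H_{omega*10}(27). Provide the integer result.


H_{omega*10}(27):
For the Hardy hierarchy, H_{omega*k}(n) = 2^k * n.
2^10 = 1024.
1024 * 27 = 27648

27648


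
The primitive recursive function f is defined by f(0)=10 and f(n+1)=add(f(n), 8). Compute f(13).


f(0) = 10
f(1) = add(f(0), 8) = add(10, 8) = 18
f(2) = add(f(1), 8) = add(18, 8) = 26
f(3) = add(f(2), 8) = add(26, 8) = 34
f(4) = add(f(3), 8) = add(34, 8) = 42
f(5) = add(f(4), 8) = add(42, 8) = 50
f(6) = add(f(5), 8) = add(50, 8) = 58
f(7) = add(f(6), 8) = add(58, 8) = 66
f(8) = add(f(7), 8) = add(66, 8) = 74
f(9) = add(f(8), 8) = add(74, 8) = 82
f(10) = add(f(9), 8) = add(82, 8) = 90
f(11) = add(f(10), 8) = add(90, 8) = 98
f(12) = add(f(11), 8) = add(98, 8) = 106
f(13) = add(f(12), 8) = add(106, 8) = 114


114


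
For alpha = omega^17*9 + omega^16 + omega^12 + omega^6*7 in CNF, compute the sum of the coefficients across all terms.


CNF: omega^17*9 + omega^16 + omega^12 + omega^6*7
Coefficients: 9 + 1 + 1 + 7 = 18

18


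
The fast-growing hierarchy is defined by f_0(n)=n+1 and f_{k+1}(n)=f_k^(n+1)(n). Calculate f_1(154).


f_1(154) = f_0^155(154)
f_0 adds 1 each time, applied 155 times.
f_1(154) = 154 + 155 = 309

309


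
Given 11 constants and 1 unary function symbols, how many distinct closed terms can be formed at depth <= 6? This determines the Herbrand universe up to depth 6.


Herbrand terms by depth:
Depth 0: 11 constants
Depth 1: 11 new terms (running total: 22)
Depth 2: 11 new terms (running total: 33)
Depth 3: 11 new terms (running total: 44)
Depth 4: 11 new terms (running total: 55)
Depth 5: 11 new terms (running total: 66)
Depth 6: 11 new terms (running total: 77)
Total distinct ground terms = 77

77


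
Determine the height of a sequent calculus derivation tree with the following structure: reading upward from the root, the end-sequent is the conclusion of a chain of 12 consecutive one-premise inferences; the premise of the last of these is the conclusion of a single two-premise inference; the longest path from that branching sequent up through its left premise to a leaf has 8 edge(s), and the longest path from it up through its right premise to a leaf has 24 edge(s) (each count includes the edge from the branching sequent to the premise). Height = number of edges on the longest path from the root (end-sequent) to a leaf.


Longest path through the left premise: 8 edges (measured from the branching sequent)
Longest path through the right premise: 24 edges
Height of the subtree rooted at the branching sequent: max(8, 24) = 24
The branching sequent sits 12 edges above the root (the chain of one-premise inferences), so height = 24 + 12 = 36

36


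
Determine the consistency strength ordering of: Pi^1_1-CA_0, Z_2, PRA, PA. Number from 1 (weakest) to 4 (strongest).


Ordering by consistency strength:
1. PRA
2. PA
3. Pi^1_1-CA_0
4. Z_2


Pi^1_1-CA_0=3, Z_2=4, PRA=1, PA=2


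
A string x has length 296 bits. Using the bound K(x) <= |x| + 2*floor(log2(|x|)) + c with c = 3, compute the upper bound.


floor(log2(296)) = 8
2 * 8 = 16
K(x) <= 296 + 16 + 3 = 315

315


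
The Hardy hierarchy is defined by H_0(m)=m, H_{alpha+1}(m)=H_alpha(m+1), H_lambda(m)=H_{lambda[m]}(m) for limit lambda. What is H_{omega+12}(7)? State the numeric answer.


H_{omega+12}(7):
Unwind the 12 successor steps: H_{omega+12}(7) = H_omega(7+12) = H_omega(19).
H_omega(m) = H_m(m) = m + m = 2m.
Result = 2 * 19 = 38

38


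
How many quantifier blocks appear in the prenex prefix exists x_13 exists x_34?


Alternations = 0.
Blocks = alternations + 1 = 1

1


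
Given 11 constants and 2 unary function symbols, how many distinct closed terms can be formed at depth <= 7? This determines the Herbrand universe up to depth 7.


Herbrand terms by depth:
Depth 0: 11 constants
Depth 1: 22 new terms (running total: 33)
Depth 2: 44 new terms (running total: 77)
Depth 3: 88 new terms (running total: 165)
Depth 4: 176 new terms (running total: 341)
Depth 5: 352 new terms (running total: 693)
Depth 6: 704 new terms (running total: 1397)
Depth 7: 1408 new terms (running total: 2805)
Total distinct ground terms = 2805

2805


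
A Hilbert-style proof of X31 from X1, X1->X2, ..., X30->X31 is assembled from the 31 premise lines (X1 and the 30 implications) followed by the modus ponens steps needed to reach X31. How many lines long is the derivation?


We have 31 premise lines: X1 and 30 implications.
Each implication is detached once by MP, giving 30 MP lines.
31 premise lines + 30 MP lines = 61 total lines.

61


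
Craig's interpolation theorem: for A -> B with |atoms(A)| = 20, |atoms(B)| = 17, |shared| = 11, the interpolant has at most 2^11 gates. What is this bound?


Shared atoms = 11
Craig interpolant size bound = 2^11
= 2048

2048


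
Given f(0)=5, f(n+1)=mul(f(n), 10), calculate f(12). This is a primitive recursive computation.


f(0) = 5
f(1) = mul(f(0), 10) = mul(5, 10) = 50
f(2) = mul(f(1), 10) = mul(50, 10) = 500
f(3) = mul(f(2), 10) = mul(500, 10) = 5000
f(4) = mul(f(3), 10) = mul(5000, 10) = 50000
f(5) = mul(f(4), 10) = mul(50000, 10) = 500000
f(6) = mul(f(5), 10) = mul(500000, 10) = 5000000
f(7) = mul(f(6), 10) = mul(5000000, 10) = 50000000
f(8) = mul(f(7), 10) = mul(50000000, 10) = 500000000
f(9) = mul(f(8), 10) = mul(500000000, 10) = 5000000000
f(10) = mul(f(9), 10) = mul(5000000000, 10) = 50000000000
f(11) = mul(f(10), 10) = mul(50000000000, 10) = 500000000000
f(12) = mul(f(11), 10) = mul(500000000000, 10) = 5000000000000


5000000000000


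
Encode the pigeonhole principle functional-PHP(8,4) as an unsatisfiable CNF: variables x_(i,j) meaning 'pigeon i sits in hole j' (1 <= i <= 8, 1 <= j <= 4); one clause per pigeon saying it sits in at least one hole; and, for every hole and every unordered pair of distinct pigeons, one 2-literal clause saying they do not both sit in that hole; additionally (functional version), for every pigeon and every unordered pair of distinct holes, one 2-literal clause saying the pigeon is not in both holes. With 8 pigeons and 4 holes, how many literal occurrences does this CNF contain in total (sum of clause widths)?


functional-PHP(8,4): 8 pigeons, 4 holes, 8*4 = 32 variables.
- pigeon clauses: one per pigeon -> 8 clauses of width 4 -> 32 literals
- hole clauses: 4 holes * C(8,2) = 4 * 28 -> 112 clauses of width 2 -> 224 literals
- functional clauses: 8 pigeons * C(4,2) = 8 * 6 -> 48 clauses of width 2 -> 96 literals
Total literal occurrences = 32 + 224 + 96 = 352

352


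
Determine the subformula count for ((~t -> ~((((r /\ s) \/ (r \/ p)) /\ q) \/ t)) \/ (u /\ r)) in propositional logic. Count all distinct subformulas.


Formula: ((~t -> ~((((r /\ s) \/ (r \/ p)) /\ q) \/ t)) \/ (u /\ r))
Subformulas found:
  1. q
  2. u
  3. s
  4. r
  5. t
  6. p
  7. ~t
  8. (r /\ s)
  9. (r \/ p)
  10. (u /\ r)
  11. ((r /\ s) \/ (r \/ p))
  12. (((r /\ s) \/ (r \/ p)) /\ q)
  13. ((((r /\ s) \/ (r \/ p)) /\ q) \/ t)
  14. ~((((r /\ s) \/ (r \/ p)) /\ q) \/ t)
  15. (~t -> ~((((r /\ s) \/ (r \/ p)) /\ q) \/ t))
  16. ((~t -> ~((((r /\ s) \/ (r \/ p)) /\ q) \/ t)) \/ (u /\ r))
Total distinct subformulas = 16

16


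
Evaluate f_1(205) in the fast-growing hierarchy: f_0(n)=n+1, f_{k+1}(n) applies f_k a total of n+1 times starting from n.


f_1(205) = f_0^206(205)
f_0 adds 1 each time, applied 206 times.
f_1(205) = 205 + 206 = 411

411


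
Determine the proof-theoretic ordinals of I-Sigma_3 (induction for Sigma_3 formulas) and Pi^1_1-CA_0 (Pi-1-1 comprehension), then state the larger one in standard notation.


Proof-theoretic ordinal of I-Sigma_3 (induction for Sigma_3 formulas): omega^(omega^(omega^omega))
Proof-theoretic ordinal of Pi^1_1-CA_0 (Pi-1-1 comprehension): psi_0(Omega_omega)
Comparing: omega^(omega^(omega^omega)) < psi_0(Omega_omega).
The larger ordinal is psi_0(Omega_omega) (from Pi^1_1-CA_0 (Pi-1-1 comprehension)).

psi_0(Omega_omega)


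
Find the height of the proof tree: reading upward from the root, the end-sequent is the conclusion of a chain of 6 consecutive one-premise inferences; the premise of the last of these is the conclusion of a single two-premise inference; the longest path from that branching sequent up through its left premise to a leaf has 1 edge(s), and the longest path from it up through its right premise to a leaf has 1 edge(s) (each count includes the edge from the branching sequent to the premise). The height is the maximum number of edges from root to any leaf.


Longest path through the left premise: 1 edges (measured from the branching sequent)
Longest path through the right premise: 1 edges
Height of the subtree rooted at the branching sequent: max(1, 1) = 1
The branching sequent sits 6 edges above the root (the chain of one-premise inferences), so height = 1 + 6 = 7

7


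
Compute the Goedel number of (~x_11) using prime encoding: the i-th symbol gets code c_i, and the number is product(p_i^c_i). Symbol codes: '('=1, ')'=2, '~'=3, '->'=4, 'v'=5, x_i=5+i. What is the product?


Formula: (~x_11)
Symbol codes: [1, 3, 16, 2]
Primes: [2, 3, 5, 7]
p_1^1 = 2^1 = 2
p_2^3 = 3^3 = 27
p_3^16 = 5^16 = 152587890625
p_4^2 = 7^2 = 49
Product = 403747558593750

403747558593750


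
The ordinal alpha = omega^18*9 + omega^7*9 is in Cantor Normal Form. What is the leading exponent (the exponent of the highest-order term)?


CNF: omega^18*9 + omega^7*9
The leading term is omega^18*9, which has exponent 18.

18


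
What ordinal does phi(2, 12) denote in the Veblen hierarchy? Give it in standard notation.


phi(2, 12):
phi(2, beta) = zeta_beta (the beta-th zeta number, fixed point of epsilon).
phi(2, 12) = zeta_12

zeta_12


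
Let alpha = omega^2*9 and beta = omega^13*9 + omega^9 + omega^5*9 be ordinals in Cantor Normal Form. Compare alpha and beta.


Compare term by term from highest exponent:
alpha = omega^2*9
beta = omega^13*9 + omega^9 + omega^5*9
Term 1: alpha has omega^2*9, beta has omega^13*9
Term 2: alpha has omega^0*0, beta has omega^9*1
Term 3: alpha has omega^0*0, beta has omega^5*9
Result: alpha < beta

alpha < beta


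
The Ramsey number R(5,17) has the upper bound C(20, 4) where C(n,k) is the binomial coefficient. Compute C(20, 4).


R(5,17) <= C(5+17-2, 5-1) = C(20, 4)
C(20, 4) = 20! / (4! * 16!)
= 4845

4845


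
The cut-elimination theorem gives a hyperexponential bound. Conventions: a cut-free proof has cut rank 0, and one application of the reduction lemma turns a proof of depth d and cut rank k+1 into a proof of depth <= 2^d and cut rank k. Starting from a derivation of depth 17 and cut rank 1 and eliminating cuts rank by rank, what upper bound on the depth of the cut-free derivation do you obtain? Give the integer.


Each rank reduction sends depth d to at most 2^d; cut rank r needs r reductions.
2_0(17) = 17
2_1(17) = 2^17 = 131072
Cut-free depth bound = 131072

131072


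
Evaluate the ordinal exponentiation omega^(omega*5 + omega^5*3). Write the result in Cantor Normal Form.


omega^(omega*5 + omega^5*3):
In ordinal addition a term is absorbed by a following term of strictly larger exponent: 1 < 5, so omega*5 + omega^5*3 = omega^5*3.
omega raised to a CNF ordinal is a single CNF term: Result = omega^(omega^5*3)

omega^(omega^5*3)


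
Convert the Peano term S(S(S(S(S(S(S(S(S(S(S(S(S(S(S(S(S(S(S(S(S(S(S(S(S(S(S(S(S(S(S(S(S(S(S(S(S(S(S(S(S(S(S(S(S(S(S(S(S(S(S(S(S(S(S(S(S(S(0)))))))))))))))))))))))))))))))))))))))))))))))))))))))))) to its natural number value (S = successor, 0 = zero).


Counting successors applied to 0:
58 applications of S to 0 = 58

58


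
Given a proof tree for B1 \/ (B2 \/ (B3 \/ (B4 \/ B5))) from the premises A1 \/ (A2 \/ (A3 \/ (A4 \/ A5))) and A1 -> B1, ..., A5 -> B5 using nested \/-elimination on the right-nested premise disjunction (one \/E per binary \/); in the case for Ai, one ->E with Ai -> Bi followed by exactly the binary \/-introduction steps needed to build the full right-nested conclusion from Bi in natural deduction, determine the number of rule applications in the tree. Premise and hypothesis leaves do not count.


Constructive dilemma with 5 branches, all disjunctions right-nested:
- \/E: the premise has 4 binary \/, each eliminated once: 4 nodes.
- ->E: one per case (Ai with Ai -> Bi gives Bi): 5 nodes.
- \/I: in case i < n, Bi needs 1 step to form Bi \/ (B(i+1) \/ ...) and then i-1 steps to prepend B(i-1), ..., B1, i.e. i steps; in case i = n, B5 needs 4 prepend steps.
  \/I total = (1 + 2 + ... + 4) + 4 = 10 + 4 = 14 nodes.
Total = 4 + 5 + 14 = 23

23


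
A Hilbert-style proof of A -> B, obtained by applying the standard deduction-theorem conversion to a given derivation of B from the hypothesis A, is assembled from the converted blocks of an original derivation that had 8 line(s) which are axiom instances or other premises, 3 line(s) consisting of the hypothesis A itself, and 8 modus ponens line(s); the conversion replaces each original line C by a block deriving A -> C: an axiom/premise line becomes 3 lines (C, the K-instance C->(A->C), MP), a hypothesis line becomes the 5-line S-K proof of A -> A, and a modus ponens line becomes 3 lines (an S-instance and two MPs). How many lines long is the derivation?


Deduction-theorem conversion, block by block:
- 8 axiom/premise lines -> 3 lines each = 24
- 3 hypothesis lines -> 5 lines each (identity proof A->A) = 15
- 8 MP lines -> 3 lines each (S-instance, MP, MP) = 24
Total = 24 + 15 + 24 = 63 lines.

63


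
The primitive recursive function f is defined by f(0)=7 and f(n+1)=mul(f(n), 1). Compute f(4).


f(0) = 7
f(1) = mul(f(0), 1) = mul(7, 1) = 7
f(2) = mul(f(1), 1) = mul(7, 1) = 7
f(3) = mul(f(2), 1) = mul(7, 1) = 7
f(4) = mul(f(3), 1) = mul(7, 1) = 7


7


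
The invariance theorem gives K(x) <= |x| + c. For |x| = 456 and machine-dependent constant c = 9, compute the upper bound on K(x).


K(x) <= |x| + c = 456 + 9 = 465

465


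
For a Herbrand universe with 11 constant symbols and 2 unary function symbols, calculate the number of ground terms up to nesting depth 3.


Herbrand terms by depth:
Depth 0: 11 constants
Depth 1: 22 new terms (running total: 33)
Depth 2: 44 new terms (running total: 77)
Depth 3: 88 new terms (running total: 165)
Total distinct ground terms = 165

165


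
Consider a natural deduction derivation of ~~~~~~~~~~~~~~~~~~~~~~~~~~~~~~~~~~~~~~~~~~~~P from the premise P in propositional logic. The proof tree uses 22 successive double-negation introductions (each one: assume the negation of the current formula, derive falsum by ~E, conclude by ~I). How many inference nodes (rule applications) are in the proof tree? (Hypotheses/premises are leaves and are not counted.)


Each double-negation introduction (from C infer ~~C) uses 2 inference nodes: one ~E (C and ~C give falsum) and one ~I (discharge ~C).
22 double negations = 22 * 2 = 44 inference nodes.

44


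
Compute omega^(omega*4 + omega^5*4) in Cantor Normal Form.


omega^(omega*4 + omega^5*4):
In ordinal addition a term is absorbed by a following term of strictly larger exponent: 1 < 5, so omega*4 + omega^5*4 = omega^5*4.
omega raised to a CNF ordinal is a single CNF term: Result = omega^(omega^5*4)

omega^(omega^5*4)


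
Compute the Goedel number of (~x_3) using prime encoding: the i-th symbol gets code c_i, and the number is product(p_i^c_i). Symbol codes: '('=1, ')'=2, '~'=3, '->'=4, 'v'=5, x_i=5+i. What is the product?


Formula: (~x_3)
Symbol codes: [1, 3, 8, 2]
Primes: [2, 3, 5, 7]
p_1^1 = 2^1 = 2
p_2^3 = 3^3 = 27
p_3^8 = 5^8 = 390625
p_4^2 = 7^2 = 49
Product = 1033593750

1033593750


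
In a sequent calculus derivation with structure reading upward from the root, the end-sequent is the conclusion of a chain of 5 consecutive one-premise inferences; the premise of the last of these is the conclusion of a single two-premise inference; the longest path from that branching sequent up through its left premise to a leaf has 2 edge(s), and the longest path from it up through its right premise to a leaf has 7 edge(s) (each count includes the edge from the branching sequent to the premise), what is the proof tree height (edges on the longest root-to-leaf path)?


Longest path through the left premise: 2 edges (measured from the branching sequent)
Longest path through the right premise: 7 edges
Height of the subtree rooted at the branching sequent: max(2, 7) = 7
The branching sequent sits 5 edges above the root (the chain of one-premise inferences), so height = 7 + 5 = 12

12


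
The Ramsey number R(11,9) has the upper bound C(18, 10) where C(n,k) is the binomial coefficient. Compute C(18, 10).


R(11,9) <= C(11+9-2, 11-1) = C(18, 10)
C(18, 10) = 18! / (10! * 8!)
= 43758

43758


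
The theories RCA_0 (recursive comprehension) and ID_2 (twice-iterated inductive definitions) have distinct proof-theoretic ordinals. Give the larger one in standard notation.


Proof-theoretic ordinal of RCA_0 (recursive comprehension): omega^omega
Proof-theoretic ordinal of ID_2 (twice-iterated inductive definitions): psi_0(epsilon_{Omega_2+1})
Comparing: omega^omega < psi_0(epsilon_{Omega_2+1}).
The larger ordinal is psi_0(epsilon_{Omega_2+1}) (from ID_2 (twice-iterated inductive definitions)).

psi_0(epsilon_{Omega_2+1})


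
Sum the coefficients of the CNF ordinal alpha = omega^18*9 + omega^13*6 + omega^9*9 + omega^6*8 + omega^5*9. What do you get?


CNF: omega^18*9 + omega^13*6 + omega^9*9 + omega^6*8 + omega^5*9
Coefficients: 9 + 6 + 9 + 8 + 9 = 41

41


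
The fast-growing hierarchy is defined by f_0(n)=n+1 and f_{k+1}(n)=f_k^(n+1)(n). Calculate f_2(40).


f_2(40) = f_1^41(40)
f_1(m) = 2m + 1.
Iterating: f_1^k(n) = 2^k*(n+1) - 1.
f_2(40) = 2^41*(40+1) - 1 = 2199023255552*41 - 1 = 90159953477631

90159953477631


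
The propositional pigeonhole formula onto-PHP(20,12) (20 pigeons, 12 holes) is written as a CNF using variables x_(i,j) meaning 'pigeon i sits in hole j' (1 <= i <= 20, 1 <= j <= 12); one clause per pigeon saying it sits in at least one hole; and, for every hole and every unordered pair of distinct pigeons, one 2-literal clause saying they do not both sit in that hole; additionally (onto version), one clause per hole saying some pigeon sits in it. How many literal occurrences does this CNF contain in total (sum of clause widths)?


onto-PHP(20,12): 20 pigeons, 12 holes, 20*12 = 240 variables.
- pigeon clauses: one per pigeon -> 20 clauses of width 12 -> 240 literals
- hole clauses: 12 holes * C(20,2) = 12 * 190 -> 2280 clauses of width 2 -> 4560 literals
- onto clauses: one per hole -> 12 clauses of width 20 -> 240 literals
Total literal occurrences = 240 + 4560 + 240 = 5040

5040


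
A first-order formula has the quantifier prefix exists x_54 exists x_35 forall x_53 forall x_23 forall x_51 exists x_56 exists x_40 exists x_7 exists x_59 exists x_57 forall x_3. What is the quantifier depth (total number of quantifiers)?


Quantifier prefix has 11 quantifier symbols.
Quantifier depth = 11

11


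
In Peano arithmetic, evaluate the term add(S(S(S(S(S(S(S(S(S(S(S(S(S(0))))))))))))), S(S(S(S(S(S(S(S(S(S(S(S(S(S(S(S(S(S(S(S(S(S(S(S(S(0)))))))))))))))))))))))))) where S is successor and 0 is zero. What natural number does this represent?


add(S^13(0), S^25(0)):
S^13(0) = 13
S^25(0) = 25
13 + 25 = 38

38


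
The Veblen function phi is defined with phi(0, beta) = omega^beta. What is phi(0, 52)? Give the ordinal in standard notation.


phi(0, 52):
phi(0, beta) = omega^beta by definition.
phi(0, 52) = omega^52

omega^52


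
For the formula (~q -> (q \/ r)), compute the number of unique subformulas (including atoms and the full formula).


Formula: (~q -> (q \/ r))
Subformulas found:
  1. q
  2. r
  3. ~q
  4. (q \/ r)
  5. (~q -> (q \/ r))
Total distinct subformulas = 5

5


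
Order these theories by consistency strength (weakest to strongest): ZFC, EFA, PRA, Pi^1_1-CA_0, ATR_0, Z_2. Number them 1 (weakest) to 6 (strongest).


Ordering by consistency strength:
1. EFA
2. PRA
3. ATR_0
4. Pi^1_1-CA_0
5. Z_2
6. ZFC


ZFC=6, EFA=1, PRA=2, Pi^1_1-CA_0=4, ATR_0=3, Z_2=5


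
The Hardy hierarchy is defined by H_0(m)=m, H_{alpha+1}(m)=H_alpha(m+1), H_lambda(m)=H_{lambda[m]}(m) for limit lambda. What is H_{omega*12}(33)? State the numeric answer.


H_{omega*12}(33):
For the Hardy hierarchy, H_{omega*k}(n) = 2^k * n.
2^12 = 4096.
4096 * 33 = 135168

135168


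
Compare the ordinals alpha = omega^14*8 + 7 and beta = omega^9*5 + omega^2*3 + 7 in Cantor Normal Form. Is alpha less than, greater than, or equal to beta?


Compare term by term from highest exponent:
alpha = omega^14*8 + 7
beta = omega^9*5 + omega^2*3 + 7
Term 1: alpha has omega^14*8, beta has omega^9*5
Term 2: alpha has omega^0*7, beta has omega^2*3
Term 3: alpha has omega^0*0, beta has omega^0*7
Result: alpha > beta

alpha > beta


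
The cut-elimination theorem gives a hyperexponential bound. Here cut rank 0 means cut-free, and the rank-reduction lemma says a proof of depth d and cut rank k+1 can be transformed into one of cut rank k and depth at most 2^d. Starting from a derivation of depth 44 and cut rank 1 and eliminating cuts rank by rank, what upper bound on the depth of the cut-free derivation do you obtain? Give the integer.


Each rank reduction sends depth d to at most 2^d; cut rank r needs r reductions.
2_0(44) = 44
2_1(44) = 2^44 = 17592186044416
Cut-free depth bound = 17592186044416

17592186044416


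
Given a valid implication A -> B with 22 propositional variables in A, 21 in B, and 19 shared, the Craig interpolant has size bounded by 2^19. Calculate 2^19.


Shared atoms = 19
Craig interpolant size bound = 2^19
= 524288

524288


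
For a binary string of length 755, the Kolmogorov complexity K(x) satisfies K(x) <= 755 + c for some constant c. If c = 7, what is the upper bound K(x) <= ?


K(x) <= |x| + c = 755 + 7 = 762

762


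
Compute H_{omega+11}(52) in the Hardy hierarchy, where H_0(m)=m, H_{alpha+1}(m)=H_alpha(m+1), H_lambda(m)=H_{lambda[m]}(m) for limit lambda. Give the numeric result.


H_{omega+11}(52):
Unwind the 11 successor steps: H_{omega+11}(52) = H_omega(52+11) = H_omega(63).
H_omega(m) = H_m(m) = m + m = 2m.
Result = 2 * 63 = 126

126


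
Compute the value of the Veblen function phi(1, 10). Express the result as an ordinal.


phi(1, 10):
phi(1, beta) = epsilon_beta (the beta-th epsilon number).
phi(1, 10) = epsilon_10

epsilon_10


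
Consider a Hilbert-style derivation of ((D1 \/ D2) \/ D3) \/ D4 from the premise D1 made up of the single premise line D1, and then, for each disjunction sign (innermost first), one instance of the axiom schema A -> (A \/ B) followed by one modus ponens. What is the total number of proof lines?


Building the left-nested 4-ary disjunction from D1:
- 1 premise line (D1)
- 4 disjuncts means 3 disjunction signs; each needs 1 axiom instance + 1 MP = 2 lines: 2 * 3 = 6
Total = 1 + 6 = 7 lines.

7


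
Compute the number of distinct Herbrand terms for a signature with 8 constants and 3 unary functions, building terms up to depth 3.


Herbrand terms by depth:
Depth 0: 8 constants
Depth 1: 24 new terms (running total: 32)
Depth 2: 72 new terms (running total: 104)
Depth 3: 216 new terms (running total: 320)
Total distinct ground terms = 320

320


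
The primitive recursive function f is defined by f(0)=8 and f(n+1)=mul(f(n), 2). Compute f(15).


f(0) = 8
f(1) = mul(f(0), 2) = mul(8, 2) = 16
f(2) = mul(f(1), 2) = mul(16, 2) = 32
f(3) = mul(f(2), 2) = mul(32, 2) = 64
f(4) = mul(f(3), 2) = mul(64, 2) = 128
f(5) = mul(f(4), 2) = mul(128, 2) = 256
f(6) = mul(f(5), 2) = mul(256, 2) = 512
f(7) = mul(f(6), 2) = mul(512, 2) = 1024
f(8) = mul(f(7), 2) = mul(1024, 2) = 2048
f(9) = mul(f(8), 2) = mul(2048, 2) = 4096
f(10) = mul(f(9), 2) = mul(4096, 2) = 8192
f(11) = mul(f(10), 2) = mul(8192, 2) = 16384
f(12) = mul(f(11), 2) = mul(16384, 2) = 32768
f(13) = mul(f(12), 2) = mul(32768, 2) = 65536
f(14) = mul(f(13), 2) = mul(65536, 2) = 131072
f(15) = mul(f(14), 2) = mul(131072, 2) = 262144


262144


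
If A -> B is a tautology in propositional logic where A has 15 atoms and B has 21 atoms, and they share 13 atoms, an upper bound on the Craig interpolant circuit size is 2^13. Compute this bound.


Shared atoms = 13
Craig interpolant size bound = 2^13
= 8192

8192


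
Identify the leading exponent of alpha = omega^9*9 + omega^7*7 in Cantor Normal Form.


CNF: omega^9*9 + omega^7*7
The leading term is omega^9*9, which has exponent 9.

9


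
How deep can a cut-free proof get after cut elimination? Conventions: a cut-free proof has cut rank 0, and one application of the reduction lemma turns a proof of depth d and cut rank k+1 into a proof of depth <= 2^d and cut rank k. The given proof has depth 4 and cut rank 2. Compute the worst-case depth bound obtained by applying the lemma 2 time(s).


Each rank reduction sends depth d to at most 2^d; cut rank r needs r reductions.
2_0(4) = 4
2_1(4) = 2^4 = 16
2_2(4) = 2^16 = 65536
Cut-free depth bound = 65536

65536


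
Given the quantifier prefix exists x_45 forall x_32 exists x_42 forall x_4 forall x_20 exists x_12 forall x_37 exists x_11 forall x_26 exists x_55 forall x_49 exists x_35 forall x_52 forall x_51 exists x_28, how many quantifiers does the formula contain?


Quantifier prefix has 15 quantifier symbols.
Quantifier depth = 15

15


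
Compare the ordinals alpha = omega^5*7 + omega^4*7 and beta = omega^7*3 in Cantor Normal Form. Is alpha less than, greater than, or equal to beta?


Compare term by term from highest exponent:
alpha = omega^5*7 + omega^4*7
beta = omega^7*3
Term 1: alpha has omega^5*7, beta has omega^7*3
Term 2: alpha has omega^4*7, beta has omega^0*0
Result: alpha < beta

alpha < beta


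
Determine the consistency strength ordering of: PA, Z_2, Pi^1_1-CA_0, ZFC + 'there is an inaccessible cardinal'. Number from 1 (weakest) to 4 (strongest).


Ordering by consistency strength:
1. PA
2. Pi^1_1-CA_0
3. Z_2
4. ZFC + 'there is an inaccessible cardinal'


PA=1, Z_2=3, Pi^1_1-CA_0=2, ZFC + 'there is an inaccessible cardinal'=4


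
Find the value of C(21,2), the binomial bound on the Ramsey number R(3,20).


R(3,20) <= C(3+20-2, 3-1) = C(21, 2)
C(21, 2) = 21! / (2! * 19!)
= 210

210


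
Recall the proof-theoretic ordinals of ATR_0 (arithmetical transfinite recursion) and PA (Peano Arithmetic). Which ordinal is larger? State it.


Proof-theoretic ordinal of ATR_0 (arithmetical transfinite recursion): Gamma_0
Proof-theoretic ordinal of PA (Peano Arithmetic): epsilon_0
Comparing: epsilon_0 < Gamma_0.
The larger ordinal is Gamma_0 (from ATR_0 (arithmetical transfinite recursion)).

Gamma_0


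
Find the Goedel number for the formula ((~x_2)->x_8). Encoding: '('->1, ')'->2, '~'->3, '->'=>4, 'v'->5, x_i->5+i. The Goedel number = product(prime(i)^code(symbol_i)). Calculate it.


Formula: ((~x_2)->x_8)
Symbol codes: [1, 1, 3, 7, 2, 4, 13, 2]
Primes: [2, 3, 5, 7, 11, 13, 17, 19]
p_1^1 = 2^1 = 2
p_2^1 = 3^1 = 3
p_3^3 = 5^3 = 125
p_4^7 = 7^7 = 823543
p_5^2 = 11^2 = 121
p_6^4 = 13^4 = 28561
p_7^13 = 17^13 = 9904578032905937
p_8^2 = 19^2 = 361
Product = 7632195789829742809155636982073250

7632195789829742809155636982073250


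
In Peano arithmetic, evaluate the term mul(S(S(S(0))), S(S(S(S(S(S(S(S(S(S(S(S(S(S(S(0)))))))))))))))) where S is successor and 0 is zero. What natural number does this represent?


mul(S^3(0), S^15(0)):
S^3(0) = 3
S^15(0) = 15
3 * 15 = 45

45


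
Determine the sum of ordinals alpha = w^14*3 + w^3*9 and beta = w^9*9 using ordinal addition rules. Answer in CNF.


Ordinal addition (w^14*3 + w^3*9) + w^9*9:
alpha's leading term has exponent 14 > beta's exponent 9, so it survives.
alpha's tail term has exponent 3 < beta's exponent 9, so it is absorbed by beta.
In ordinal addition, any term followed by a strictly larger-exponent term is absorbed.
Result = w^14*3 + w^9*9

w^14*3 + w^9*9


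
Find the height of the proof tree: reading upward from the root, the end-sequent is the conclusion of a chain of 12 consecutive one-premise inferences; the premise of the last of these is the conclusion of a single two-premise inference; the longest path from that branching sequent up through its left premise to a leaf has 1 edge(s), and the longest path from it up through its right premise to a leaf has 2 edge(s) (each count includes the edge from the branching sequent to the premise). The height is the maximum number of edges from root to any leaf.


Longest path through the left premise: 1 edges (measured from the branching sequent)
Longest path through the right premise: 2 edges
Height of the subtree rooted at the branching sequent: max(1, 2) = 2
The branching sequent sits 12 edges above the root (the chain of one-premise inferences), so height = 2 + 12 = 14

14


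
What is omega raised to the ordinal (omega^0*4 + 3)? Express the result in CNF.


omega^(omega^0*4 + 3):
omega^0 = 1, so the exponent is 4 + 3 = 7 (finite ordinal addition).
Result = omega^7, already a single CNF term.

omega^7


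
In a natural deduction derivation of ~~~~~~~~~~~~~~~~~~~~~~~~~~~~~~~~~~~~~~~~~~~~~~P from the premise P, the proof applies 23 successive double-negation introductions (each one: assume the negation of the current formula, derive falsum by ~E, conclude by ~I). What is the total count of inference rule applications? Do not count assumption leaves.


Each double-negation introduction (from C infer ~~C) uses 2 inference nodes: one ~E (C and ~C give falsum) and one ~I (discharge ~C).
23 double negations = 23 * 2 = 46 inference nodes.

46


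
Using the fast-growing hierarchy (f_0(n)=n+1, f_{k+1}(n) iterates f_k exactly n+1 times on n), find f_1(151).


f_1(151) = f_0^152(151)
f_0 adds 1 each time, applied 152 times.
f_1(151) = 151 + 152 = 303

303


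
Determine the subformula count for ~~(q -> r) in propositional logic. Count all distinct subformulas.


Formula: ~~(q -> r)
Subformulas found:
  1. q
  2. r
  3. (q -> r)
  4. ~(q -> r)
  5. ~~(q -> r)
Total distinct subformulas = 5

5


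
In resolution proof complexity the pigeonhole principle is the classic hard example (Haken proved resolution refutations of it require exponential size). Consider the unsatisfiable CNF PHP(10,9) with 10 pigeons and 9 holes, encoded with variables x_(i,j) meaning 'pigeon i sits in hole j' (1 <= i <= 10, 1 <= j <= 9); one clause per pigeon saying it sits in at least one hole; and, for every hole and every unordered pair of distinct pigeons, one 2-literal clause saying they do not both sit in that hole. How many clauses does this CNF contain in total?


PHP(10,9): 10 pigeons, 9 holes, 10*9 = 90 variables.
- pigeon clauses: one per pigeon -> 10 clauses
- hole clauses: 9 holes * C(10,2) = 9 * 45 -> 405 clauses
Total clauses = 10 + 405 = 415

415


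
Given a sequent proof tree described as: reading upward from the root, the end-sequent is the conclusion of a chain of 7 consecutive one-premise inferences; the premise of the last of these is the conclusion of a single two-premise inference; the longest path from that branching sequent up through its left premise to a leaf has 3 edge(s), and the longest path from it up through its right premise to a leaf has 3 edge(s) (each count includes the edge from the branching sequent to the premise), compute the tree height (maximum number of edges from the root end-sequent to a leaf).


Longest path through the left premise: 3 edges (measured from the branching sequent)
Longest path through the right premise: 3 edges
Height of the subtree rooted at the branching sequent: max(3, 3) = 3
The branching sequent sits 7 edges above the root (the chain of one-premise inferences), so height = 3 + 7 = 10

10


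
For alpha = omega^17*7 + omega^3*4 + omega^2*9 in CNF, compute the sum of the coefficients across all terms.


CNF: omega^17*7 + omega^3*4 + omega^2*9
Coefficients: 7 + 4 + 9 = 20

20


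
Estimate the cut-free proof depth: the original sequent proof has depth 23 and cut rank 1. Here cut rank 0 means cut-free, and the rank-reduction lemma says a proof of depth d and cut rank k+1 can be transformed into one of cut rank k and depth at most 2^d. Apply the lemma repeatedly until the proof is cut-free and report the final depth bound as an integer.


Each rank reduction sends depth d to at most 2^d; cut rank r needs r reductions.
2_0(23) = 23
2_1(23) = 2^23 = 8388608
Cut-free depth bound = 8388608

8388608


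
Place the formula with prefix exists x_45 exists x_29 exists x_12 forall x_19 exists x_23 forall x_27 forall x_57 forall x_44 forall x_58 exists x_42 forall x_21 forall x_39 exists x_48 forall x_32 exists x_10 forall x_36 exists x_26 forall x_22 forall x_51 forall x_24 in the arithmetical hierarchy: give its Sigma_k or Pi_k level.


Leading quantifier is exists, so the class is Sigma.
Number of quantifier blocks = alternations + 1 = 11 + 1 = 12.
Classification: Sigma_12

Sigma_12


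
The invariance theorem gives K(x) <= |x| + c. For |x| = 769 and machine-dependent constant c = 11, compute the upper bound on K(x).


K(x) <= |x| + c = 769 + 11 = 780

780


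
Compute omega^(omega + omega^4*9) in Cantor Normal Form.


omega^(omega + omega^4*9):
In ordinal addition a term is absorbed by a following term of strictly larger exponent: 1 < 4, so omega + omega^4*9 = omega^4*9.
omega raised to a CNF ordinal is a single CNF term: Result = omega^(omega^4*9)

omega^(omega^4*9)


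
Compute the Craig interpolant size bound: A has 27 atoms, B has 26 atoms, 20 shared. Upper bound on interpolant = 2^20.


Shared atoms = 20
Craig interpolant size bound = 2^20
= 1048576

1048576


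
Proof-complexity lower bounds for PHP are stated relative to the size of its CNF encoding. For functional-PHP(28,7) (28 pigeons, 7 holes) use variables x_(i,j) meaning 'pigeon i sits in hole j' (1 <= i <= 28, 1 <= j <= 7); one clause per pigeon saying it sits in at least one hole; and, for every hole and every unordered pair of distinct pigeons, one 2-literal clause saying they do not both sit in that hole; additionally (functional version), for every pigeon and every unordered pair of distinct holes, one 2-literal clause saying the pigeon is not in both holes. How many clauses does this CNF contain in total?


functional-PHP(28,7): 28 pigeons, 7 holes, 28*7 = 196 variables.
- pigeon clauses: one per pigeon -> 28 clauses
- hole clauses: 7 holes * C(28,2) = 7 * 378 -> 2646 clauses
- functional clauses: 28 pigeons * C(7,2) = 28 * 21 -> 588 clauses
Total clauses = 28 + 2646 + 588 = 3262

3262


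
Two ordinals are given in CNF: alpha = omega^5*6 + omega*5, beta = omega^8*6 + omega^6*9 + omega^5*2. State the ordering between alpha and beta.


Compare term by term from highest exponent:
alpha = omega^5*6 + omega*5
beta = omega^8*6 + omega^6*9 + omega^5*2
Term 1: alpha has omega^5*6, beta has omega^8*6
Term 2: alpha has omega^1*5, beta has omega^6*9
Term 3: alpha has omega^0*0, beta has omega^5*2
Result: alpha < beta

alpha < beta


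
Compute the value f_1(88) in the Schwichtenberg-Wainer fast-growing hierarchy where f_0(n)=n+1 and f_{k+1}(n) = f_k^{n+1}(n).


f_1(88) = f_0^89(88)
f_0 adds 1 each time, applied 89 times.
f_1(88) = 88 + 89 = 177

177


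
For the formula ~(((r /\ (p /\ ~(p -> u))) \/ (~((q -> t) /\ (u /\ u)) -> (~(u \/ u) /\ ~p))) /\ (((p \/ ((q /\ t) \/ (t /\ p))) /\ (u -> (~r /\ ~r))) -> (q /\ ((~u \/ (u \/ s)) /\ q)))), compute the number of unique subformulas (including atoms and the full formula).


Formula: ~(((r /\ (p /\ ~(p -> u))) \/ (~((q -> t) /\ (u /\ u)) -> (~(u \/ u) /\ ~p))) /\ (((p \/ ((q /\ t) \/ (t /\ p))) /\ (u -> (~r /\ ~r))) -> (q /\ ((~u \/ (u \/ s)) /\ q))))
Subformulas found:
  1. r
  2. p
  3. q
  4. u
  5. s
  6. t
  7. ~p
  8. ~u
  9. ~r
  10. (q /\ t)
  11. (q -> t)
  12. (u \/ s)
  13. (p -> u)
  14. (u /\ u)
  15. (u \/ u)
  16. (t /\ p)
  17. ~(p -> u)
  18. ~(u \/ u)
  19. (~r /\ ~r)
  20. (~u \/ (u \/ s))
  21. (p /\ ~(p -> u))
  22. (~(u \/ u) /\ ~p)
  23. (u -> (~r /\ ~r))
  24. ((q /\ t) \/ (t /\ p))
  25. ((q -> t) /\ (u /\ u))
  26. ((~u \/ (u \/ s)) /\ q)
  27. ~((q -> t) /\ (u /\ u))
  28. (r /\ (p /\ ~(p -> u)))
  29. (p \/ ((q /\ t) \/ (t /\ p)))
  30. (q /\ ((~u \/ (u \/ s)) /\ q))
  31. (~((q -> t) /\ (u /\ u)) -> (~(u \/ u) /\ ~p))
  32. ((p \/ ((q /\ t) \/ (t /\ p))) /\ (u -> (~r /\ ~r)))
  33. ((r /\ (p /\ ~(p -> u))) \/ (~((q -> t) /\ (u /\ u)) -> (~(u \/ u) /\ ~p)))
  34. (((p \/ ((q /\ t) \/ (t /\ p))) /\ (u -> (~r /\ ~r))) -> (q /\ ((~u \/ (u \/ s)) /\ q)))
  35. (((r /\ (p /\ ~(p -> u))) \/ (~((q -> t) /\ (u /\ u)) -> (~(u \/ u) /\ ~p))) /\ (((p \/ ((q /\ t) \/ (t /\ p))) /\ (u -> (~r /\ ~r))) -> (q /\ ((~u \/ (u \/ s)) /\ q))))
  36. ~(((r /\ (p /\ ~(p -> u))) \/ (~((q -> t) /\ (u /\ u)) -> (~(u \/ u) /\ ~p))) /\ (((p \/ ((q /\ t) \/ (t /\ p))) /\ (u -> (~r /\ ~r))) -> (q /\ ((~u \/ (u \/ s)) /\ q))))
Total distinct subformulas = 36

36
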